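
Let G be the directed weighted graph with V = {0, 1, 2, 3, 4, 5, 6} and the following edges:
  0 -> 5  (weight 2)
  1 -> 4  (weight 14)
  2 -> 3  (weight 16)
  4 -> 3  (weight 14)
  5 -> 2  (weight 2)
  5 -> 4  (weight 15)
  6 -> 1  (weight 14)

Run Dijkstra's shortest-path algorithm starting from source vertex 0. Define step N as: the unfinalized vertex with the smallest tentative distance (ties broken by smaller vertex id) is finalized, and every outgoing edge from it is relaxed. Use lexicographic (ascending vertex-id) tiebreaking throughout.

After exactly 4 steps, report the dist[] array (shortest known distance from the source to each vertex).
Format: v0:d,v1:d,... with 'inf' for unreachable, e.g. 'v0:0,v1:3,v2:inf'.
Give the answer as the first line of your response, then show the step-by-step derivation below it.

v0:0,v1:inf,v2:4,v3:20,v4:17,v5:2,v6:inf

step 1: dist = v0:0,v1:inf,v2:inf,v3:inf,v4:inf,v5:2,v6:inf
step 2: dist = v0:0,v1:inf,v2:4,v3:inf,v4:17,v5:2,v6:inf
step 3: dist = v0:0,v1:inf,v2:4,v3:20,v4:17,v5:2,v6:inf
step 4: dist = v0:0,v1:inf,v2:4,v3:20,v4:17,v5:2,v6:inf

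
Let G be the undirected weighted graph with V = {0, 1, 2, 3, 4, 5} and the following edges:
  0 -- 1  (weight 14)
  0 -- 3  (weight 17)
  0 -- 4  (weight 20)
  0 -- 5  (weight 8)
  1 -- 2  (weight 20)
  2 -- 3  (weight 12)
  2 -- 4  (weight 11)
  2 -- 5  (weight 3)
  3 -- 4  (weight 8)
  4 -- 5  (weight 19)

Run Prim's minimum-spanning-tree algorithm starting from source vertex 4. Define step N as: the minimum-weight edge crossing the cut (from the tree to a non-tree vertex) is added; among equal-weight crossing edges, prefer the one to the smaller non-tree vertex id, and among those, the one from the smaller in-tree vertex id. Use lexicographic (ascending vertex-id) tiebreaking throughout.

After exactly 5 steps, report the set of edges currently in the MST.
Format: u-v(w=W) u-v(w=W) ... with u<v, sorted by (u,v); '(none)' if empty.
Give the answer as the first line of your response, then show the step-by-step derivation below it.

0-1(w=14) 0-5(w=8) 2-4(w=11) 2-5(w=3) 3-4(w=8)

step 1: add edge 3-4 (w=8); MST = {3-4(w=8)}
step 2: add edge 2-4 (w=11); MST = {2-4(w=11) 3-4(w=8)}
step 3: add edge 2-5 (w=3); MST = {2-4(w=11) 2-5(w=3) 3-4(w=8)}
step 4: add edge 0-5 (w=8); MST = {0-5(w=8) 2-4(w=11) 2-5(w=3) 3-4(w=8)}
step 5: add edge 0-1 (w=14); MST = {0-1(w=14) 0-5(w=8) 2-4(w=11) 2-5(w=3) 3-4(w=8)}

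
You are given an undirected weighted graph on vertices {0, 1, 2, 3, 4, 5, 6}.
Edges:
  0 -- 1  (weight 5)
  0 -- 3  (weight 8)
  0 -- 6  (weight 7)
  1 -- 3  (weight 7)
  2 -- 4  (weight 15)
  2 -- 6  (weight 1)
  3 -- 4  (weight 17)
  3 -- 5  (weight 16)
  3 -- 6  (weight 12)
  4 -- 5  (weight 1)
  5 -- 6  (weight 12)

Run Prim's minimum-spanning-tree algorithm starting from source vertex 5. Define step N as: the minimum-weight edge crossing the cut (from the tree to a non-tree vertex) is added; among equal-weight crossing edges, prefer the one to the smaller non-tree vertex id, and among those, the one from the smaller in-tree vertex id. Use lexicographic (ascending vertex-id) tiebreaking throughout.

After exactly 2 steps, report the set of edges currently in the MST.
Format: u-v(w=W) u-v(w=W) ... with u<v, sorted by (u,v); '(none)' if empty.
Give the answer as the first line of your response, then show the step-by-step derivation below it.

4-5(w=1) 5-6(w=12)

step 1: add edge 4-5 (w=1); MST = {4-5(w=1)}
step 2: add edge 5-6 (w=12); MST = {4-5(w=1) 5-6(w=12)}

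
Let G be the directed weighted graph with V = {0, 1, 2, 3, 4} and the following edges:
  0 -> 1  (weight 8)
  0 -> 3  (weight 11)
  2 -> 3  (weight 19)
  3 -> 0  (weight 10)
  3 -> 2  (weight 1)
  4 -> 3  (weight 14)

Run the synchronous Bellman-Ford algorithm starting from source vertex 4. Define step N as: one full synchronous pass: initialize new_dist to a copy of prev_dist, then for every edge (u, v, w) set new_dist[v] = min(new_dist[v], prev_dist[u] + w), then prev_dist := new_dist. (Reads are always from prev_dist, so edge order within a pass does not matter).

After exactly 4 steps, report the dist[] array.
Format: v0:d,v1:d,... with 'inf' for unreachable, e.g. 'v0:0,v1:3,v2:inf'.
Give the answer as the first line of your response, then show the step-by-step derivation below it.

v0:24,v1:32,v2:15,v3:14,v4:0

step 1: dist = v0:inf,v1:inf,v2:inf,v3:14,v4:0
step 2: dist = v0:24,v1:inf,v2:15,v3:14,v4:0
step 3: dist = v0:24,v1:32,v2:15,v3:14,v4:0
step 4: dist = v0:24,v1:32,v2:15,v3:14,v4:0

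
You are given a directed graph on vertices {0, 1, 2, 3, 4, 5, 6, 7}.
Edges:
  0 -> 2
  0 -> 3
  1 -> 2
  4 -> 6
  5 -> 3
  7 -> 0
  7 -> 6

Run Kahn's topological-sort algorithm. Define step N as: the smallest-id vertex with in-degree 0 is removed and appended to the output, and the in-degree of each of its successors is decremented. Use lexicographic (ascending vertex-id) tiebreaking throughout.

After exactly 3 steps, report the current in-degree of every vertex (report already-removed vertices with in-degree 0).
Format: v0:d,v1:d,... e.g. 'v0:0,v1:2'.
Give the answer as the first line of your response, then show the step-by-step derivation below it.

v0:1,v1:0,v2:1,v3:1,v4:0,v5:0,v6:1,v7:0

step 1: output 1; order=[1]; indeg=(1,0,1,2,0,0,2,0)
step 2: output 4; order=[1,4]; indeg=(1,0,1,2,0,0,1,0)
step 3: output 5; order=[1,4,5]; indeg=(1,0,1,1,0,0,1,0)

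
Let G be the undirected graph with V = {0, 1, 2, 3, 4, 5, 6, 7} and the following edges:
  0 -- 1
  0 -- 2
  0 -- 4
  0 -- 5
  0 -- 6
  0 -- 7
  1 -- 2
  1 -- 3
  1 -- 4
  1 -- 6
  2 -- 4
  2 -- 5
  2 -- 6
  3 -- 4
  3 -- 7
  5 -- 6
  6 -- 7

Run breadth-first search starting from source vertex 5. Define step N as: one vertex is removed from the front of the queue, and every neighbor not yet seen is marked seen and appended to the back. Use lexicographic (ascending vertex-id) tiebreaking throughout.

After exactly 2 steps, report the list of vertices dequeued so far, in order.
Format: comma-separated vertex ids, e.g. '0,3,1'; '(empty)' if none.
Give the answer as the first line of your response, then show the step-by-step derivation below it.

5,0

step 1: dequeue 5; queue=[0,2,6]; order=5
step 2: dequeue 0; queue=[2,6,1,4,7]; order=5,0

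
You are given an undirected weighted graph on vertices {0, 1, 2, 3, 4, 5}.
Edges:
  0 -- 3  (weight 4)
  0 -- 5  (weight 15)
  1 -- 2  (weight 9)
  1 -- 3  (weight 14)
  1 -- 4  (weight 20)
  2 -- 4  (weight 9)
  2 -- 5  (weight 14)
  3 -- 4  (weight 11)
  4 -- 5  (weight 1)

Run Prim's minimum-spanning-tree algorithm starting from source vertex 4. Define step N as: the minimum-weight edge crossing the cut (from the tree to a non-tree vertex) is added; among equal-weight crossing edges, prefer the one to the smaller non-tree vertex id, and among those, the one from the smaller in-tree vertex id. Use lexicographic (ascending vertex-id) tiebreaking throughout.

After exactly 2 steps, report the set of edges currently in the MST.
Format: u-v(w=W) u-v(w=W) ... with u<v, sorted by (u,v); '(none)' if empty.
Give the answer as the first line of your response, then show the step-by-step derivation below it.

2-4(w=9) 4-5(w=1)

step 1: add edge 4-5 (w=1); MST = {4-5(w=1)}
step 2: add edge 2-4 (w=9); MST = {2-4(w=9) 4-5(w=1)}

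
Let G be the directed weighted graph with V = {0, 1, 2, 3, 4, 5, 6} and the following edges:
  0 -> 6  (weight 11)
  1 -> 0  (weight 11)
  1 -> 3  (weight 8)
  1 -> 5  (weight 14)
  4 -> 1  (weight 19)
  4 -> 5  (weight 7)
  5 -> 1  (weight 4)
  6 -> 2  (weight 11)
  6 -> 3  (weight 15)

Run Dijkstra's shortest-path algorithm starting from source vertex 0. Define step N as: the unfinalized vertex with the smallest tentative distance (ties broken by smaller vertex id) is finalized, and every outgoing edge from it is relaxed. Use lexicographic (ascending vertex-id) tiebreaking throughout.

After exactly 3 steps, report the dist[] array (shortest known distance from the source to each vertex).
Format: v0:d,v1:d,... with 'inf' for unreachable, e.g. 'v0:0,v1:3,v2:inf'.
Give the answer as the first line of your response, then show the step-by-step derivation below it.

v0:0,v1:inf,v2:22,v3:26,v4:inf,v5:inf,v6:11

step 1: dist = v0:0,v1:inf,v2:inf,v3:inf,v4:inf,v5:inf,v6:11
step 2: dist = v0:0,v1:inf,v2:22,v3:26,v4:inf,v5:inf,v6:11
step 3: dist = v0:0,v1:inf,v2:22,v3:26,v4:inf,v5:inf,v6:11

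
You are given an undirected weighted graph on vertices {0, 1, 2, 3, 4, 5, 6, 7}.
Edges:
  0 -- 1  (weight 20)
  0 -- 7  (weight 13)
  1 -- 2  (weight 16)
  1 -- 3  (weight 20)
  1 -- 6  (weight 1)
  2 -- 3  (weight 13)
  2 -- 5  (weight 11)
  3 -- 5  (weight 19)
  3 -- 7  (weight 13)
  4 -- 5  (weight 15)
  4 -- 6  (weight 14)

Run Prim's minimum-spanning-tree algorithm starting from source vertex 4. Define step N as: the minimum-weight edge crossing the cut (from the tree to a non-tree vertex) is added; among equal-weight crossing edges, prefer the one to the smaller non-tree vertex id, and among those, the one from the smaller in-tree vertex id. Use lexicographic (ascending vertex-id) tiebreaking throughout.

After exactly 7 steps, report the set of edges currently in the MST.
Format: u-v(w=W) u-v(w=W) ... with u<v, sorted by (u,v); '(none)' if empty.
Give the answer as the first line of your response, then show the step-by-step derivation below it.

0-7(w=13) 1-6(w=1) 2-3(w=13) 2-5(w=11) 3-7(w=13) 4-5(w=15) 4-6(w=14)

step 1: add edge 4-6 (w=14); MST = {4-6(w=14)}
step 2: add edge 1-6 (w=1); MST = {1-6(w=1) 4-6(w=14)}
step 3: add edge 4-5 (w=15); MST = {1-6(w=1) 4-5(w=15) 4-6(w=14)}
step 4: add edge 2-5 (w=11); MST = {1-6(w=1) 2-5(w=11) 4-5(w=15) 4-6(w=14)}
step 5: add edge 2-3 (w=13); MST = {1-6(w=1) 2-3(w=13) 2-5(w=11) 4-5(w=15) 4-6(w=14)}
step 6: add edge 3-7 (w=13); MST = {1-6(w=1) 2-3(w=13) 2-5(w=11) 3-7(w=13) 4-5(w=15) 4-6(w=14)}
step 7: add edge 0-7 (w=13); MST = {0-7(w=13) 1-6(w=1) 2-3(w=13) 2-5(w=11) 3-7(w=13) 4-5(w=15) 4-6(w=14)}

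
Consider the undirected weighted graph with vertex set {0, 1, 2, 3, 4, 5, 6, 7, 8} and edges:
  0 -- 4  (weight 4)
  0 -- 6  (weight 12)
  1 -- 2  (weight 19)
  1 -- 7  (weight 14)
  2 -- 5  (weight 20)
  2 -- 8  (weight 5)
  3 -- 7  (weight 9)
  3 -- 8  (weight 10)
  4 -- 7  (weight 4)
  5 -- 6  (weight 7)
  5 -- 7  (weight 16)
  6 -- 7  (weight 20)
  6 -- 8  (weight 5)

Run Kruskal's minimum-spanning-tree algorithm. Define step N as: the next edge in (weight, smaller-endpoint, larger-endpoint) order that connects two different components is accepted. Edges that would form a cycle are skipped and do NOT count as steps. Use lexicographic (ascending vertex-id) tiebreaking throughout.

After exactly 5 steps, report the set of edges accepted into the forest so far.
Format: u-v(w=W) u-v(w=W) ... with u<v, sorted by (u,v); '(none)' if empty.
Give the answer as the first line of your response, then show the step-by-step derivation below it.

0-4(w=4) 2-8(w=5) 4-7(w=4) 5-6(w=7) 6-8(w=5)

step 1: add edge 0-4 (w=4); MST = {0-4(w=4)}
step 2: add edge 4-7 (w=4); MST = {0-4(w=4) 4-7(w=4)}
step 3: add edge 2-8 (w=5); MST = {0-4(w=4) 2-8(w=5) 4-7(w=4)}
step 4: add edge 6-8 (w=5); MST = {0-4(w=4) 2-8(w=5) 4-7(w=4) 6-8(w=5)}
step 5: add edge 5-6 (w=7); MST = {0-4(w=4) 2-8(w=5) 4-7(w=4) 5-6(w=7) 6-8(w=5)}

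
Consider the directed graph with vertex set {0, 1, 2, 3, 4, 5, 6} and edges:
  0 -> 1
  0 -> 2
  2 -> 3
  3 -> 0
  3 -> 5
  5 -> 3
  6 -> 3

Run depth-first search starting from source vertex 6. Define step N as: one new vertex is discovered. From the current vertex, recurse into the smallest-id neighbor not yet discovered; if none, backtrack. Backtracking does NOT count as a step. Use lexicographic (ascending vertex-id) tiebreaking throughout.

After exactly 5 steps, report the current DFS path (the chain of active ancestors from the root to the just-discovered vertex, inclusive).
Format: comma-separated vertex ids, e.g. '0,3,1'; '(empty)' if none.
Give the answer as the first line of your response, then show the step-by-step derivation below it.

6,3,0,2

step 1: discover 6; path=6; order=6
step 2: discover 3; path=6>3; order=6,3
step 3: discover 0; path=6>3>0; order=6,3,0
step 4: discover 1; path=6>3>0>1; order=6,3,0,1
step 5: discover 2; path=6>3>0>2; order=6,3,0,1,2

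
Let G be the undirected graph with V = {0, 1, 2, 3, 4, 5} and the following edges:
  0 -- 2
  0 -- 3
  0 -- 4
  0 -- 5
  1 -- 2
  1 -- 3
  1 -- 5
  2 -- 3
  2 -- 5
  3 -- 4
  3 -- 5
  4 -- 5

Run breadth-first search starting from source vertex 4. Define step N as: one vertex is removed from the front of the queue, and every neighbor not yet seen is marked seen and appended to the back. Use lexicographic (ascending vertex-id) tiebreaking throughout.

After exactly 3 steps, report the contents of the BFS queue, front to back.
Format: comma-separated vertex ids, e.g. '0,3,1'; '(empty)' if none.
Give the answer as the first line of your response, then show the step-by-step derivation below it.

5,2,1

step 1: dequeue 4; queue=[0,3,5]; order=4
step 2: dequeue 0; queue=[3,5,2]; order=4,0
step 3: dequeue 3; queue=[5,2,1]; order=4,0,3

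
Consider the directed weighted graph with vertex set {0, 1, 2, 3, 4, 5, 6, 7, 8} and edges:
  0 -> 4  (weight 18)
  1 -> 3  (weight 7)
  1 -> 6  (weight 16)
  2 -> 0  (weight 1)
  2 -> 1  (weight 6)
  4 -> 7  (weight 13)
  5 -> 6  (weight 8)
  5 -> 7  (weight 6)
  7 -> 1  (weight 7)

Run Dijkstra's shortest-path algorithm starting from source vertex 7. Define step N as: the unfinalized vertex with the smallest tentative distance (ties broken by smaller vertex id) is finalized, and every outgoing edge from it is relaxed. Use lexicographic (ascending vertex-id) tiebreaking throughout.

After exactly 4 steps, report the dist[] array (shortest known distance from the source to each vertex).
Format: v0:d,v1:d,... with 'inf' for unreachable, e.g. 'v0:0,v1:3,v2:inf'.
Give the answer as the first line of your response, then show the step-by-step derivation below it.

v0:inf,v1:7,v2:inf,v3:14,v4:inf,v5:inf,v6:23,v7:0,v8:inf

step 1: dist = v0:inf,v1:7,v2:inf,v3:inf,v4:inf,v5:inf,v6:inf,v7:0,v8:inf
step 2: dist = v0:inf,v1:7,v2:inf,v3:14,v4:inf,v5:inf,v6:23,v7:0,v8:inf
step 3: dist = v0:inf,v1:7,v2:inf,v3:14,v4:inf,v5:inf,v6:23,v7:0,v8:inf
step 4: dist = v0:inf,v1:7,v2:inf,v3:14,v4:inf,v5:inf,v6:23,v7:0,v8:inf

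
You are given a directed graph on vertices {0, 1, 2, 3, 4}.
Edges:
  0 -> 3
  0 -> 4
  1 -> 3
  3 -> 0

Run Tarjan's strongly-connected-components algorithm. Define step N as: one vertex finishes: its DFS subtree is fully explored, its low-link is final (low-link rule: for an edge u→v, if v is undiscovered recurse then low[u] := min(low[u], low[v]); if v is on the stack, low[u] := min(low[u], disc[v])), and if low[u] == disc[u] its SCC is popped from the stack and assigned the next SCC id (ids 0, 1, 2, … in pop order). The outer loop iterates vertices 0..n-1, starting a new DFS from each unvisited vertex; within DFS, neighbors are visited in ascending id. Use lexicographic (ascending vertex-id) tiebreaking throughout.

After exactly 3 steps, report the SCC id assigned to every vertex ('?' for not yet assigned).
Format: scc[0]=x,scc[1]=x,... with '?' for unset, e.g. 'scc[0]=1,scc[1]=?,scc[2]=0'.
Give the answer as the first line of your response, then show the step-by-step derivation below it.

scc[0]=1,scc[1]=?,scc[2]=?,scc[3]=1,scc[4]=0

step 1: low=(low[0]=0,low[1]=?,low[2]=?,low[3]=0,low[4]=?); scc=(scc[0]=?,scc[1]=?,scc[2]=?,scc[3]=?,scc[4]=?)
step 2: low=(low[0]=0,low[1]=?,low[2]=?,low[3]=0,low[4]=2); scc=(scc[0]=?,scc[1]=?,scc[2]=?,scc[3]=?,scc[4]=0)
step 3: low=(low[0]=0,low[1]=?,low[2]=?,low[3]=0,low[4]=2); scc=(scc[0]=1,scc[1]=?,scc[2]=?,scc[3]=1,scc[4]=0)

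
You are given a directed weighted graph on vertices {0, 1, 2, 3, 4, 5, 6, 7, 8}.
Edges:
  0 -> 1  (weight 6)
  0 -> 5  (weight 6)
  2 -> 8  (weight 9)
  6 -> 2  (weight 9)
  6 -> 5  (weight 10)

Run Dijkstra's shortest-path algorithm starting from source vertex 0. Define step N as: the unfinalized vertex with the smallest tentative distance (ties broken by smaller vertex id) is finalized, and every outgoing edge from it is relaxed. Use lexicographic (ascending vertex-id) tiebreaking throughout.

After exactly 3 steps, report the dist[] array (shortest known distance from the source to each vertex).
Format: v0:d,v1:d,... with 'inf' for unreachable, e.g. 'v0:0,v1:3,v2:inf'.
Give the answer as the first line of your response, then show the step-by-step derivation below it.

v0:0,v1:6,v2:inf,v3:inf,v4:inf,v5:6,v6:inf,v7:inf,v8:inf

step 1: dist = v0:0,v1:6,v2:inf,v3:inf,v4:inf,v5:6,v6:inf,v7:inf,v8:inf
step 2: dist = v0:0,v1:6,v2:inf,v3:inf,v4:inf,v5:6,v6:inf,v7:inf,v8:inf
step 3: dist = v0:0,v1:6,v2:inf,v3:inf,v4:inf,v5:6,v6:inf,v7:inf,v8:inf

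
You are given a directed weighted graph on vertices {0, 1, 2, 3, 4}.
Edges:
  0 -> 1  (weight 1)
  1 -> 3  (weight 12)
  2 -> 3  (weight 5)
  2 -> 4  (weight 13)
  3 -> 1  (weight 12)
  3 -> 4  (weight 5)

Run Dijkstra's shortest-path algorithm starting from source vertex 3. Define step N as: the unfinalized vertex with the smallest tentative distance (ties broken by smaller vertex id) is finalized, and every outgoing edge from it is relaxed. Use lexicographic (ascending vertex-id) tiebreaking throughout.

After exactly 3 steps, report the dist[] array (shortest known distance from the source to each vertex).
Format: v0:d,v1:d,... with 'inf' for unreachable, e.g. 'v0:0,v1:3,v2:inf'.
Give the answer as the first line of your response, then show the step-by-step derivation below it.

v0:inf,v1:12,v2:inf,v3:0,v4:5

step 1: dist = v0:inf,v1:12,v2:inf,v3:0,v4:5
step 2: dist = v0:inf,v1:12,v2:inf,v3:0,v4:5
step 3: dist = v0:inf,v1:12,v2:inf,v3:0,v4:5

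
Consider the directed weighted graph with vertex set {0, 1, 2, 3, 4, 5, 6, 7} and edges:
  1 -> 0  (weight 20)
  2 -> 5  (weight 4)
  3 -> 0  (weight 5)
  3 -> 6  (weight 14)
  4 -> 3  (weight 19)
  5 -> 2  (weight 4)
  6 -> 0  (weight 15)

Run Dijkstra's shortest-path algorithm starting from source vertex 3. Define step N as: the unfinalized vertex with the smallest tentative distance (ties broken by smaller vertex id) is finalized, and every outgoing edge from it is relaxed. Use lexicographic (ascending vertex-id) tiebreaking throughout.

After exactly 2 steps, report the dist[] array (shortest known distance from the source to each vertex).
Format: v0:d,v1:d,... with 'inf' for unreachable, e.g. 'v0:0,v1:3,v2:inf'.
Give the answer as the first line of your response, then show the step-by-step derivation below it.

v0:5,v1:inf,v2:inf,v3:0,v4:inf,v5:inf,v6:14,v7:inf

step 1: dist = v0:5,v1:inf,v2:inf,v3:0,v4:inf,v5:inf,v6:14,v7:inf
step 2: dist = v0:5,v1:inf,v2:inf,v3:0,v4:inf,v5:inf,v6:14,v7:inf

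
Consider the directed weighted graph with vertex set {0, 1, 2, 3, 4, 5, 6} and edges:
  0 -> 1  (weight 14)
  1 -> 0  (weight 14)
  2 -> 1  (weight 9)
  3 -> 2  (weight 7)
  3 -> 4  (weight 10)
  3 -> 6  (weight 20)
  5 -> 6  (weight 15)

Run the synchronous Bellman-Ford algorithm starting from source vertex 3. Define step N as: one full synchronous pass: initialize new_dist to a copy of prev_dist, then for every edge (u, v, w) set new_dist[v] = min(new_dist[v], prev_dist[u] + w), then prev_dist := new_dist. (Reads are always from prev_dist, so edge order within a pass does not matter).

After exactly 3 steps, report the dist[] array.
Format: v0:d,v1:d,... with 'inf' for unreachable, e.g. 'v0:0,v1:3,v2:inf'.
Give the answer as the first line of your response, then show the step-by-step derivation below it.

v0:30,v1:16,v2:7,v3:0,v4:10,v5:inf,v6:20

step 1: dist = v0:inf,v1:inf,v2:7,v3:0,v4:10,v5:inf,v6:20
step 2: dist = v0:inf,v1:16,v2:7,v3:0,v4:10,v5:inf,v6:20
step 3: dist = v0:30,v1:16,v2:7,v3:0,v4:10,v5:inf,v6:20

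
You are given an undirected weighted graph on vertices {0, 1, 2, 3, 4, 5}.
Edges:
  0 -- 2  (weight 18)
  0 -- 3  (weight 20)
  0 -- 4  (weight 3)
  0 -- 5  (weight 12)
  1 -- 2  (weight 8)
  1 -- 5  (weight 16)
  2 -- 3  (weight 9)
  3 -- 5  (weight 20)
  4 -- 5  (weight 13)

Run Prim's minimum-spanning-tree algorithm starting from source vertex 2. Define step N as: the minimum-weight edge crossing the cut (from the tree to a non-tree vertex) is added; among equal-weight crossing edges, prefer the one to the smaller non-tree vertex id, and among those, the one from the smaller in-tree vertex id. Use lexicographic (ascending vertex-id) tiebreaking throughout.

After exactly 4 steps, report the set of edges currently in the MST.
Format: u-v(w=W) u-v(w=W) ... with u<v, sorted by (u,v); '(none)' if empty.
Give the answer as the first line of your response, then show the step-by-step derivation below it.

0-5(w=12) 1-2(w=8) 1-5(w=16) 2-3(w=9)

step 1: add edge 1-2 (w=8); MST = {1-2(w=8)}
step 2: add edge 2-3 (w=9); MST = {1-2(w=8) 2-3(w=9)}
step 3: add edge 1-5 (w=16); MST = {1-2(w=8) 1-5(w=16) 2-3(w=9)}
step 4: add edge 0-5 (w=12); MST = {0-5(w=12) 1-2(w=8) 1-5(w=16) 2-3(w=9)}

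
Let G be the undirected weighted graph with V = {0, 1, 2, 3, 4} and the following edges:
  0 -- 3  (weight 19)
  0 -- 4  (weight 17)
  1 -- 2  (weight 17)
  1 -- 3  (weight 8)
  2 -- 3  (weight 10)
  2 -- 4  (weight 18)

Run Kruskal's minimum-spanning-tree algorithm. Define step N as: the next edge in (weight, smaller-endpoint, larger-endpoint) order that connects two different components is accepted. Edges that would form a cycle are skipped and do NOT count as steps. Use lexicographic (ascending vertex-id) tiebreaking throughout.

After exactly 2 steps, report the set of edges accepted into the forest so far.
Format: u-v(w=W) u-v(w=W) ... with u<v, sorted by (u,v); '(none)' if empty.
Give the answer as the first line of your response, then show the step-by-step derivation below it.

1-3(w=8) 2-3(w=10)

step 1: add edge 1-3 (w=8); MST = {1-3(w=8)}
step 2: add edge 2-3 (w=10); MST = {1-3(w=8) 2-3(w=10)}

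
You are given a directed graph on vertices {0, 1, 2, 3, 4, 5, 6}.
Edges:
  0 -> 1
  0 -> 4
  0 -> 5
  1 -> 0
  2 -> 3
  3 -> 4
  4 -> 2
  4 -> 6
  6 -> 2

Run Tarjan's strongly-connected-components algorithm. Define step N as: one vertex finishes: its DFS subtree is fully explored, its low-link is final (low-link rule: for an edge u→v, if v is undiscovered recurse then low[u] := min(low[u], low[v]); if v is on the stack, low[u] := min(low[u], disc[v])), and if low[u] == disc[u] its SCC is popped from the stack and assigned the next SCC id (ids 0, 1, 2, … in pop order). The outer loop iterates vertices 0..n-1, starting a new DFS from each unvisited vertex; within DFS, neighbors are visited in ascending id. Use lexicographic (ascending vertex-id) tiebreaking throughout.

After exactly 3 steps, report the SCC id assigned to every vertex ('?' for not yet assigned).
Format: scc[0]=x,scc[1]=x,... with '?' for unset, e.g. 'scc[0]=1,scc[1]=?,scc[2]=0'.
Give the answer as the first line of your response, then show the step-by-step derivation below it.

scc[0]=?,scc[1]=?,scc[2]=?,scc[3]=?,scc[4]=?,scc[5]=?,scc[6]=?

step 1: low=(low[0]=0,low[1]=0,low[2]=?,low[3]=?,low[4]=?,low[5]=?,low[6]=?); scc=(scc[0]=?,scc[1]=?,scc[2]=?,scc[3]=?,scc[4]=?,scc[5]=?,scc[6]=?)
step 2: low=(low[0]=0,low[1]=0,low[2]=3,low[3]=2,low[4]=2,low[5]=?,low[6]=?); scc=(scc[0]=?,scc[1]=?,scc[2]=?,scc[3]=?,scc[4]=?,scc[5]=?,scc[6]=?)
step 3: low=(low[0]=0,low[1]=0,low[2]=2,low[3]=2,low[4]=2,low[5]=?,low[6]=?); scc=(scc[0]=?,scc[1]=?,scc[2]=?,scc[3]=?,scc[4]=?,scc[5]=?,scc[6]=?)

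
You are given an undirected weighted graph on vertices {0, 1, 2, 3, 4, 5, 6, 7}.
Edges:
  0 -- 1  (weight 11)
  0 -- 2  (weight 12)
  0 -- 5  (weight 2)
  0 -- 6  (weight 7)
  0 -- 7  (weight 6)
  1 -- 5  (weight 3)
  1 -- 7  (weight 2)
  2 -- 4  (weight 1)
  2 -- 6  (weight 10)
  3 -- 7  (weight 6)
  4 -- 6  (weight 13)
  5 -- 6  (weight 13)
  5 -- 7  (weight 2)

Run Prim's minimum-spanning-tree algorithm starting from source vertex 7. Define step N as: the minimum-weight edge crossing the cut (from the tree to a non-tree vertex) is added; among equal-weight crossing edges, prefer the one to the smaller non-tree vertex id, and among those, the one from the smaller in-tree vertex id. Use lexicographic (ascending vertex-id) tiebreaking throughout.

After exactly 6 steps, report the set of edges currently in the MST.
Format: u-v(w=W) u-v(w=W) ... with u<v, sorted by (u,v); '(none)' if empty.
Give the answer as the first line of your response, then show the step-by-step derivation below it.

0-5(w=2) 0-6(w=7) 1-7(w=2) 2-6(w=10) 3-7(w=6) 5-7(w=2)

step 1: add edge 1-7 (w=2); MST = {1-7(w=2)}
step 2: add edge 5-7 (w=2); MST = {1-7(w=2) 5-7(w=2)}
step 3: add edge 0-5 (w=2); MST = {0-5(w=2) 1-7(w=2) 5-7(w=2)}
step 4: add edge 3-7 (w=6); MST = {0-5(w=2) 1-7(w=2) 3-7(w=6) 5-7(w=2)}
step 5: add edge 0-6 (w=7); MST = {0-5(w=2) 0-6(w=7) 1-7(w=2) 3-7(w=6) 5-7(w=2)}
step 6: add edge 2-6 (w=10); MST = {0-5(w=2) 0-6(w=7) 1-7(w=2) 2-6(w=10) 3-7(w=6) 5-7(w=2)}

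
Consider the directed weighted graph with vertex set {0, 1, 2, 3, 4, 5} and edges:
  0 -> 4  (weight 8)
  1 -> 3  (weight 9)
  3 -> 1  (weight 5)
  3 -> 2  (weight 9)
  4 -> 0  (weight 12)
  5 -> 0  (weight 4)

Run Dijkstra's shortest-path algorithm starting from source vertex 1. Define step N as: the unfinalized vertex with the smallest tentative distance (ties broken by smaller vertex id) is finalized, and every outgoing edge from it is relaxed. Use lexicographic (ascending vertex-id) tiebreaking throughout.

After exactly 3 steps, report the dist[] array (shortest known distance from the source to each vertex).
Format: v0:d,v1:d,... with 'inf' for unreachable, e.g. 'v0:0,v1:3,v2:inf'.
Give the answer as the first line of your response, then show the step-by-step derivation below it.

v0:inf,v1:0,v2:18,v3:9,v4:inf,v5:inf

step 1: dist = v0:inf,v1:0,v2:inf,v3:9,v4:inf,v5:inf
step 2: dist = v0:inf,v1:0,v2:18,v3:9,v4:inf,v5:inf
step 3: dist = v0:inf,v1:0,v2:18,v3:9,v4:inf,v5:inf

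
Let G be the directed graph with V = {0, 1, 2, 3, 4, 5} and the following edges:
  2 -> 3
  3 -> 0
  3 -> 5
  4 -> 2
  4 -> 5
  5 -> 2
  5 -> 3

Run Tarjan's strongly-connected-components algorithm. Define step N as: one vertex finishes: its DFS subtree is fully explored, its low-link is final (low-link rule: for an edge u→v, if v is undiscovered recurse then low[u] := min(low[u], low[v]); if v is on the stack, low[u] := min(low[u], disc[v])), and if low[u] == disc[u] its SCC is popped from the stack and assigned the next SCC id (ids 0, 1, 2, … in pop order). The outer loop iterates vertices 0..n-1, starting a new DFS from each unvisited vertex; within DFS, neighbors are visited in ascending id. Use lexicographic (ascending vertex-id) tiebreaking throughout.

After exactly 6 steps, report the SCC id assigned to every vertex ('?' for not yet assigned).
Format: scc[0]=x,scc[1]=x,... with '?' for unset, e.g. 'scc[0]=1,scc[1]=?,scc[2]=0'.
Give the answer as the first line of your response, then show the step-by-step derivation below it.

scc[0]=0,scc[1]=1,scc[2]=2,scc[3]=2,scc[4]=3,scc[5]=2

step 1: low=(low[0]=0,low[1]=?,low[2]=?,low[3]=?,low[4]=?,low[5]=?); scc=(scc[0]=0,scc[1]=?,scc[2]=?,scc[3]=?,scc[4]=?,scc[5]=?)
step 2: low=(low[0]=0,low[1]=1,low[2]=?,low[3]=?,low[4]=?,low[5]=?); scc=(scc[0]=0,scc[1]=1,scc[2]=?,scc[3]=?,scc[4]=?,scc[5]=?)
step 3: low=(low[0]=0,low[1]=1,low[2]=2,low[3]=3,low[4]=?,low[5]=2); scc=(scc[0]=0,scc[1]=1,scc[2]=?,scc[3]=?,scc[4]=?,scc[5]=?)
step 4: low=(low[0]=0,low[1]=1,low[2]=2,low[3]=2,low[4]=?,low[5]=2); scc=(scc[0]=0,scc[1]=1,scc[2]=?,scc[3]=?,scc[4]=?,scc[5]=?)
step 5: low=(low[0]=0,low[1]=1,low[2]=2,low[3]=2,low[4]=?,low[5]=2); scc=(scc[0]=0,scc[1]=1,scc[2]=2,scc[3]=2,scc[4]=?,scc[5]=2)
step 6: low=(low[0]=0,low[1]=1,low[2]=2,low[3]=2,low[4]=5,low[5]=2); scc=(scc[0]=0,scc[1]=1,scc[2]=2,scc[3]=2,scc[4]=3,scc[5]=2)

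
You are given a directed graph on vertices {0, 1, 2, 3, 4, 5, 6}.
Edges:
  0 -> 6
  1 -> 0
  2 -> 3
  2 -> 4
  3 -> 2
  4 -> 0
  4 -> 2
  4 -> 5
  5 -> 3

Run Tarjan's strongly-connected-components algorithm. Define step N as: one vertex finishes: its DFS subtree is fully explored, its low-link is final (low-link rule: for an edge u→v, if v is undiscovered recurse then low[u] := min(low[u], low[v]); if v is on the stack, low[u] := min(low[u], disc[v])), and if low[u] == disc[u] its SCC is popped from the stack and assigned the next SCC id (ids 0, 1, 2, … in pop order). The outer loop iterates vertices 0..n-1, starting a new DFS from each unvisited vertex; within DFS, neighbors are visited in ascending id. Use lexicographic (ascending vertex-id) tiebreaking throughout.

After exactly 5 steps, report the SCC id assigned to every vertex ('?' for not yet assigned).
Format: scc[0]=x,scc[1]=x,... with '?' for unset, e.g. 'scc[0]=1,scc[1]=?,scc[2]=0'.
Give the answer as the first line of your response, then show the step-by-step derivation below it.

scc[0]=1,scc[1]=2,scc[2]=?,scc[3]=?,scc[4]=?,scc[5]=?,scc[6]=0

step 1: low=(low[0]=0,low[1]=?,low[2]=?,low[3]=?,low[4]=?,low[5]=?,low[6]=1); scc=(scc[0]=?,scc[1]=?,scc[2]=?,scc[3]=?,scc[4]=?,scc[5]=?,scc[6]=0)
step 2: low=(low[0]=0,low[1]=?,low[2]=?,low[3]=?,low[4]=?,low[5]=?,low[6]=1); scc=(scc[0]=1,scc[1]=?,scc[2]=?,scc[3]=?,scc[4]=?,scc[5]=?,scc[6]=0)
step 3: low=(low[0]=0,low[1]=2,low[2]=?,low[3]=?,low[4]=?,low[5]=?,low[6]=1); scc=(scc[0]=1,scc[1]=2,scc[2]=?,scc[3]=?,scc[4]=?,scc[5]=?,scc[6]=0)
step 4: low=(low[0]=0,low[1]=2,low[2]=3,low[3]=3,low[4]=?,low[5]=?,low[6]=1); scc=(scc[0]=1,scc[1]=2,scc[2]=?,scc[3]=?,scc[4]=?,scc[5]=?,scc[6]=0)
step 5: low=(low[0]=0,low[1]=2,low[2]=3,low[3]=3,low[4]=3,low[5]=4,low[6]=1); scc=(scc[0]=1,scc[1]=2,scc[2]=?,scc[3]=?,scc[4]=?,scc[5]=?,scc[6]=0)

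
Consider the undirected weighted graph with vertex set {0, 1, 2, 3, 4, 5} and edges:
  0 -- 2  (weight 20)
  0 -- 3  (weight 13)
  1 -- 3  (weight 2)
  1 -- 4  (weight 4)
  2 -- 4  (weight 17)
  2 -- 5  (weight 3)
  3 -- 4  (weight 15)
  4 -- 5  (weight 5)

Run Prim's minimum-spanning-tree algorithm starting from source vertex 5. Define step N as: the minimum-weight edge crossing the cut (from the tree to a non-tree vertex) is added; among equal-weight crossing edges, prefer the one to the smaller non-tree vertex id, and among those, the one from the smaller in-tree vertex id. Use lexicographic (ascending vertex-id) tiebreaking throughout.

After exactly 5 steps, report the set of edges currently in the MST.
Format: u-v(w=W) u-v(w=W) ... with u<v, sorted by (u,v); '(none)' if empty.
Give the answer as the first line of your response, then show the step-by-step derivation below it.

0-3(w=13) 1-3(w=2) 1-4(w=4) 2-5(w=3) 4-5(w=5)

step 1: add edge 2-5 (w=3); MST = {2-5(w=3)}
step 2: add edge 4-5 (w=5); MST = {2-5(w=3) 4-5(w=5)}
step 3: add edge 1-4 (w=4); MST = {1-4(w=4) 2-5(w=3) 4-5(w=5)}
step 4: add edge 1-3 (w=2); MST = {1-3(w=2) 1-4(w=4) 2-5(w=3) 4-5(w=5)}
step 5: add edge 0-3 (w=13); MST = {0-3(w=13) 1-3(w=2) 1-4(w=4) 2-5(w=3) 4-5(w=5)}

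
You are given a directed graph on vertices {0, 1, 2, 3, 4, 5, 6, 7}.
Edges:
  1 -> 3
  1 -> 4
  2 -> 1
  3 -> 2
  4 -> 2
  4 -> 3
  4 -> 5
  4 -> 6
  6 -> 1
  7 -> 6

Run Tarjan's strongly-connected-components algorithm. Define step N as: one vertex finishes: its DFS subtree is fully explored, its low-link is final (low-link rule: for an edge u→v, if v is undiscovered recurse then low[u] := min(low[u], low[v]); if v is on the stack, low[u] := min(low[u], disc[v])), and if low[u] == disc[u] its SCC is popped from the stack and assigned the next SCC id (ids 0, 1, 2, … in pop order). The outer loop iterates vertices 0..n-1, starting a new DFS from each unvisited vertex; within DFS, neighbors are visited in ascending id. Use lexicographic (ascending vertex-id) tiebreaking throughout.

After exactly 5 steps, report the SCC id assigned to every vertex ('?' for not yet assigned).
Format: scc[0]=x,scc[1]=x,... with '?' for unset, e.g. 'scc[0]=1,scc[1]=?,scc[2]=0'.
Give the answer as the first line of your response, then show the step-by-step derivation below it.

scc[0]=0,scc[1]=?,scc[2]=?,scc[3]=?,scc[4]=?,scc[5]=1,scc[6]=?,scc[7]=?

step 1: low=(low[0]=0,low[1]=?,low[2]=?,low[3]=?,low[4]=?,low[5]=?,low[6]=?,low[7]=?); scc=(scc[0]=0,scc[1]=?,scc[2]=?,scc[3]=?,scc[4]=?,scc[5]=?,scc[6]=?,scc[7]=?)
step 2: low=(low[0]=0,low[1]=1,low[2]=1,low[3]=2,low[4]=?,low[5]=?,low[6]=?,low[7]=?); scc=(scc[0]=0,scc[1]=?,scc[2]=?,scc[3]=?,scc[4]=?,scc[5]=?,scc[6]=?,scc[7]=?)
step 3: low=(low[0]=0,low[1]=1,low[2]=1,low[3]=1,low[4]=?,low[5]=?,low[6]=?,low[7]=?); scc=(scc[0]=0,scc[1]=?,scc[2]=?,scc[3]=?,scc[4]=?,scc[5]=?,scc[6]=?,scc[7]=?)
step 4: low=(low[0]=0,low[1]=1,low[2]=1,low[3]=1,low[4]=2,low[5]=5,low[6]=?,low[7]=?); scc=(scc[0]=0,scc[1]=?,scc[2]=?,scc[3]=?,scc[4]=?,scc[5]=1,scc[6]=?,scc[7]=?)
step 5: low=(low[0]=0,low[1]=1,low[2]=1,low[3]=1,low[4]=2,low[5]=5,low[6]=1,low[7]=?); scc=(scc[0]=0,scc[1]=?,scc[2]=?,scc[3]=?,scc[4]=?,scc[5]=1,scc[6]=?,scc[7]=?)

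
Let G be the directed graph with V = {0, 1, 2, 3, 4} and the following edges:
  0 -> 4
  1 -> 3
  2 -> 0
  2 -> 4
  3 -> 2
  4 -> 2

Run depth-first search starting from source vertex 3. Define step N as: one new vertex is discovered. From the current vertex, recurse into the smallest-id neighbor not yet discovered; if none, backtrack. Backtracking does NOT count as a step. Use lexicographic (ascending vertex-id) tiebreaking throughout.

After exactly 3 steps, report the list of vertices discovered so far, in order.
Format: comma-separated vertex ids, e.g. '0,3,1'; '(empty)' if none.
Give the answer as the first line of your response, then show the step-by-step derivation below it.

3,2,0

step 1: discover 3; path=3; order=3
step 2: discover 2; path=3>2; order=3,2
step 3: discover 0; path=3>2>0; order=3,2,0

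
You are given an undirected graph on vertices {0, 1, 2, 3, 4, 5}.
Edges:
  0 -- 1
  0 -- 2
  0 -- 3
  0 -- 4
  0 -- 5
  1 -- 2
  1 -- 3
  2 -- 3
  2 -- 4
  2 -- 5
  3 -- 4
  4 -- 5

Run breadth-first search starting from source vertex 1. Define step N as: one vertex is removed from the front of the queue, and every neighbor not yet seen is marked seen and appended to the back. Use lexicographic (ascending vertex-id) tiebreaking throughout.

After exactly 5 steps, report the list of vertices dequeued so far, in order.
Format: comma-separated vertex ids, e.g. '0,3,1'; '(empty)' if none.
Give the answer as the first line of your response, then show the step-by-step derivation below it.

1,0,2,3,4

step 1: dequeue 1; queue=[0,2,3]; order=1
step 2: dequeue 0; queue=[2,3,4,5]; order=1,0
step 3: dequeue 2; queue=[3,4,5]; order=1,0,2
step 4: dequeue 3; queue=[4,5]; order=1,0,2,3
step 5: dequeue 4; queue=[5]; order=1,0,2,3,4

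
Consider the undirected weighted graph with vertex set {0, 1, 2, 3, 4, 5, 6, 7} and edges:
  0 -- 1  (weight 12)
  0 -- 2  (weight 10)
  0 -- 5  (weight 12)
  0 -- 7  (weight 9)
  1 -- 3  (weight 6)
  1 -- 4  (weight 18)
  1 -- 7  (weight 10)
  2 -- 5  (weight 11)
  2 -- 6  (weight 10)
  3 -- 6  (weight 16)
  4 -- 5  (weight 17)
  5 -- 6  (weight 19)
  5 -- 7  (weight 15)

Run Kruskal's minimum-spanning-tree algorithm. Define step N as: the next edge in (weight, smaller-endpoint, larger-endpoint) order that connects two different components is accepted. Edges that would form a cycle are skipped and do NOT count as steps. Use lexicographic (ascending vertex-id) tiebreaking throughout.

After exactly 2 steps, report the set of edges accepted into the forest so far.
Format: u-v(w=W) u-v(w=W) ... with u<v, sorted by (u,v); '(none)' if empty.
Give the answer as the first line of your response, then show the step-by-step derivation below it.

0-7(w=9) 1-3(w=6)

step 1: add edge 1-3 (w=6); MST = {1-3(w=6)}
step 2: add edge 0-7 (w=9); MST = {0-7(w=9) 1-3(w=6)}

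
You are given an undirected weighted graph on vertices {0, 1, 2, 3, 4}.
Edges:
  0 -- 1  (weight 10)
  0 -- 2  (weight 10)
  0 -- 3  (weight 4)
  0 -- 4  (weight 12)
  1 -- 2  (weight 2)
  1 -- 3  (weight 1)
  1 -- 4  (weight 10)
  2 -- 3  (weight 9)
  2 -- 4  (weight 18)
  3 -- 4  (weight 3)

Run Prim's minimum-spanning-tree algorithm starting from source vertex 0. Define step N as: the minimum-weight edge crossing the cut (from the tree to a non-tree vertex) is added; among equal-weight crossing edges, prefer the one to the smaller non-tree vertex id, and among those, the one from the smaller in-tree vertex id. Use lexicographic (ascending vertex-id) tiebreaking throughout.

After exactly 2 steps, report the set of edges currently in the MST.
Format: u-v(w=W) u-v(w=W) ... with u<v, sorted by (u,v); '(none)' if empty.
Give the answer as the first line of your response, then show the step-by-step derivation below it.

0-3(w=4) 1-3(w=1)

step 1: add edge 0-3 (w=4); MST = {0-3(w=4)}
step 2: add edge 1-3 (w=1); MST = {0-3(w=4) 1-3(w=1)}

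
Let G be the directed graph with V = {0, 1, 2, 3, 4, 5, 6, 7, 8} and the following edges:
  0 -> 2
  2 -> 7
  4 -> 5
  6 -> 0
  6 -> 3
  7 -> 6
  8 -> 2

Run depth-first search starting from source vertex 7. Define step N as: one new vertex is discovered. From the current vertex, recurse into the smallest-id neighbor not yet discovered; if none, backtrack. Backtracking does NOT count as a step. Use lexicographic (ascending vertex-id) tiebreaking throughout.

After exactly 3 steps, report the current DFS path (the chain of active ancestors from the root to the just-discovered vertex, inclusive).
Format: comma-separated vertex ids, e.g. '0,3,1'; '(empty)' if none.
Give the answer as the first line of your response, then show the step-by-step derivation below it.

7,6,0

step 1: discover 7; path=7; order=7
step 2: discover 6; path=7>6; order=7,6
step 3: discover 0; path=7>6>0; order=7,6,0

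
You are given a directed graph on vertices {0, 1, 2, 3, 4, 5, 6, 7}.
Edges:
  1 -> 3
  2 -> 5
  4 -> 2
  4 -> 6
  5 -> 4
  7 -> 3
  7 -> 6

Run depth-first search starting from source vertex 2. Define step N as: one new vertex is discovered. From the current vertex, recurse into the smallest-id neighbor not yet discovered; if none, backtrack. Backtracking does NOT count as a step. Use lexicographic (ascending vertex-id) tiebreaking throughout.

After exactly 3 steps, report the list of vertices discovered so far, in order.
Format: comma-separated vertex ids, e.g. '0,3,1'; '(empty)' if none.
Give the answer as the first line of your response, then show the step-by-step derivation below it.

2,5,4

step 1: discover 2; path=2; order=2
step 2: discover 5; path=2>5; order=2,5
step 3: discover 4; path=2>5>4; order=2,5,4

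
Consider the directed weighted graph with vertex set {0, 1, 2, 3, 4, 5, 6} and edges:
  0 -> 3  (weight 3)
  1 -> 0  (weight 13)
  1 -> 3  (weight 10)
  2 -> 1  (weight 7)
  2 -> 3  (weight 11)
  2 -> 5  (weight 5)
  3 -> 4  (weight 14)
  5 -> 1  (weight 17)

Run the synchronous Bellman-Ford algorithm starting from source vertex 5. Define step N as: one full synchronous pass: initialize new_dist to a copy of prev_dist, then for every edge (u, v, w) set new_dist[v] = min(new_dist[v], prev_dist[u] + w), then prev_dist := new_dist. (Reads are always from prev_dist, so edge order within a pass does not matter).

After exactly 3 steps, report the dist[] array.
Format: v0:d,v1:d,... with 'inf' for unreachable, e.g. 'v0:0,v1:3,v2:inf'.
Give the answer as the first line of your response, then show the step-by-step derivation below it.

v0:30,v1:17,v2:inf,v3:27,v4:41,v5:0,v6:inf

step 1: dist = v0:inf,v1:17,v2:inf,v3:inf,v4:inf,v5:0,v6:inf
step 2: dist = v0:30,v1:17,v2:inf,v3:27,v4:inf,v5:0,v6:inf
step 3: dist = v0:30,v1:17,v2:inf,v3:27,v4:41,v5:0,v6:inf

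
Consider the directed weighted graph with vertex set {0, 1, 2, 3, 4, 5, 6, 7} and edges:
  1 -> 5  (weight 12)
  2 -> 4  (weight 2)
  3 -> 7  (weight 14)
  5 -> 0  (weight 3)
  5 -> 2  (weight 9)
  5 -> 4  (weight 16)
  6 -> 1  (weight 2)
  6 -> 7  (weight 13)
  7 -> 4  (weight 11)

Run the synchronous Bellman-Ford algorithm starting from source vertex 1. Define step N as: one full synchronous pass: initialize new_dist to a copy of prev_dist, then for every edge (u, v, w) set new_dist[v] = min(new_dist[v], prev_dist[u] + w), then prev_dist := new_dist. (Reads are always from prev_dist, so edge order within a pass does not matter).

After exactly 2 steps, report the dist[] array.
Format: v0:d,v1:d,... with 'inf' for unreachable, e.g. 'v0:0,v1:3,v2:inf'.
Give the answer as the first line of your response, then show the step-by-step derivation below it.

v0:15,v1:0,v2:21,v3:inf,v4:28,v5:12,v6:inf,v7:inf

step 1: dist = v0:inf,v1:0,v2:inf,v3:inf,v4:inf,v5:12,v6:inf,v7:inf
step 2: dist = v0:15,v1:0,v2:21,v3:inf,v4:28,v5:12,v6:inf,v7:inf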